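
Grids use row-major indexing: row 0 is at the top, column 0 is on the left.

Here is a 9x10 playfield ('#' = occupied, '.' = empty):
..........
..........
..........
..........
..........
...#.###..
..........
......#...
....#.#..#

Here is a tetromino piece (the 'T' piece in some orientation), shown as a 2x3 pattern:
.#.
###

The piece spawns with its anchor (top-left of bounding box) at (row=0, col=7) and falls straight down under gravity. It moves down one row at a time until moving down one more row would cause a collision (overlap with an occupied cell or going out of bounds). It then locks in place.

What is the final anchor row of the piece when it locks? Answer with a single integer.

Spawn at (row=0, col=7). Try each row:
  row 0: fits
  row 1: fits
  row 2: fits
  row 3: fits
  row 4: blocked -> lock at row 3

Answer: 3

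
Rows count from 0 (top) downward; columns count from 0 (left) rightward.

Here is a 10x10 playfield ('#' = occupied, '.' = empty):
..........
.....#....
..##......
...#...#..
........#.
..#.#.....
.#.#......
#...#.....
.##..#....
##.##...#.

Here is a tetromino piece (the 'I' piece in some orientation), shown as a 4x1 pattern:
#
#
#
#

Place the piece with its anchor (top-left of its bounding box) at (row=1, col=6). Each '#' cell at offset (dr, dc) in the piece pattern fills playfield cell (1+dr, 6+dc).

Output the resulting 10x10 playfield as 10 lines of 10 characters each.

Fill (1+0,6+0) = (1,6)
Fill (1+1,6+0) = (2,6)
Fill (1+2,6+0) = (3,6)
Fill (1+3,6+0) = (4,6)

Answer: ..........
.....##...
..##..#...
...#..##..
......#.#.
..#.#.....
.#.#......
#...#.....
.##..#....
##.##...#.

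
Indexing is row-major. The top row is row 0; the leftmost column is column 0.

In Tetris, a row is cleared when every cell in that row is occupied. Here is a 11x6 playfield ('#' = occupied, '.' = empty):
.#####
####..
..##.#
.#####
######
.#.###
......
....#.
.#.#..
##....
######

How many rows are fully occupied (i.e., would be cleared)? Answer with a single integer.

Answer: 2

Derivation:
Check each row:
  row 0: 1 empty cell -> not full
  row 1: 2 empty cells -> not full
  row 2: 3 empty cells -> not full
  row 3: 1 empty cell -> not full
  row 4: 0 empty cells -> FULL (clear)
  row 5: 2 empty cells -> not full
  row 6: 6 empty cells -> not full
  row 7: 5 empty cells -> not full
  row 8: 4 empty cells -> not full
  row 9: 4 empty cells -> not full
  row 10: 0 empty cells -> FULL (clear)
Total rows cleared: 2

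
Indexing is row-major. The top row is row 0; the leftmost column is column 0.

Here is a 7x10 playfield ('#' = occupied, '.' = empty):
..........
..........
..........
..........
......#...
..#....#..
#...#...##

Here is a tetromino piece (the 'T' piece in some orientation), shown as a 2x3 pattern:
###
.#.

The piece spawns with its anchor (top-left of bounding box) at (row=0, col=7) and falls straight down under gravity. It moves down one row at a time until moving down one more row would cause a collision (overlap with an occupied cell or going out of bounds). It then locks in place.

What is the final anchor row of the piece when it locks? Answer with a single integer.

Spawn at (row=0, col=7). Try each row:
  row 0: fits
  row 1: fits
  row 2: fits
  row 3: fits
  row 4: fits
  row 5: blocked -> lock at row 4

Answer: 4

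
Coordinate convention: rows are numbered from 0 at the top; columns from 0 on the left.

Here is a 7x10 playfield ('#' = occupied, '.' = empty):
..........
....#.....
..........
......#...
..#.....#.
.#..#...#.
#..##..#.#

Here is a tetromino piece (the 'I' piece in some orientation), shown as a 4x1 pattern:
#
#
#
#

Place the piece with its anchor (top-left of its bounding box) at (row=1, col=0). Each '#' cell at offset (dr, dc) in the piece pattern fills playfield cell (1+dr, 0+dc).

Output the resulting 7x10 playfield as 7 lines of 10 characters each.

Answer: ..........
#...#.....
#.........
#.....#...
#.#.....#.
.#..#...#.
#..##..#.#

Derivation:
Fill (1+0,0+0) = (1,0)
Fill (1+1,0+0) = (2,0)
Fill (1+2,0+0) = (3,0)
Fill (1+3,0+0) = (4,0)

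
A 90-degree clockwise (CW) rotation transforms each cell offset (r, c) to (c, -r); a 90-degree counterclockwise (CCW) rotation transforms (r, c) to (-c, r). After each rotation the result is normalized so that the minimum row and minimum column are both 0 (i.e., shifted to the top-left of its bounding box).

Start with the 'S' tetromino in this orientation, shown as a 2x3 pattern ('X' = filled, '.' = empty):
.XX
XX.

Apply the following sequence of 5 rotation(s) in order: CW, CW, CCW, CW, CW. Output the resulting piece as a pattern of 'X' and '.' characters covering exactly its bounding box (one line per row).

Answer: X.
XX
.X

Derivation:
Start:
.XX
XX.
After rotation 1 (CW):
X.
XX
.X
After rotation 2 (CW):
.XX
XX.
After rotation 3 (CCW):
X.
XX
.X
After rotation 4 (CW):
.XX
XX.
After rotation 5 (CW):
X.
XX
.X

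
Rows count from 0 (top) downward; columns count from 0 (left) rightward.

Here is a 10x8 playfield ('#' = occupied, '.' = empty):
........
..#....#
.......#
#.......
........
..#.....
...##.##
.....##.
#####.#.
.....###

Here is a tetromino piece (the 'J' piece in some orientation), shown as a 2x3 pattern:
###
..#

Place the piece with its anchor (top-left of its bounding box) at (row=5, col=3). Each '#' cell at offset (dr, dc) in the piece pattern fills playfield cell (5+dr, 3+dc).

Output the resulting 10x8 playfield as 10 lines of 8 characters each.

Answer: ........
..#....#
.......#
#.......
........
..####..
...#####
.....##.
#####.#.
.....###

Derivation:
Fill (5+0,3+0) = (5,3)
Fill (5+0,3+1) = (5,4)
Fill (5+0,3+2) = (5,5)
Fill (5+1,3+2) = (6,5)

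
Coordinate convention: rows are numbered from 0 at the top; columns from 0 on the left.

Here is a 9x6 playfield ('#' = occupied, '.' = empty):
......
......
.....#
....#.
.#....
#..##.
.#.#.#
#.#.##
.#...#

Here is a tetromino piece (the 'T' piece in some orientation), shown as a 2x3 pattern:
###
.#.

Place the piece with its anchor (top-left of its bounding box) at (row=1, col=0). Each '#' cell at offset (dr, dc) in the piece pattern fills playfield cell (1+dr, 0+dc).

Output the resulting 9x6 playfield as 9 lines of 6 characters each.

Fill (1+0,0+0) = (1,0)
Fill (1+0,0+1) = (1,1)
Fill (1+0,0+2) = (1,2)
Fill (1+1,0+1) = (2,1)

Answer: ......
###...
.#...#
....#.
.#....
#..##.
.#.#.#
#.#.##
.#...#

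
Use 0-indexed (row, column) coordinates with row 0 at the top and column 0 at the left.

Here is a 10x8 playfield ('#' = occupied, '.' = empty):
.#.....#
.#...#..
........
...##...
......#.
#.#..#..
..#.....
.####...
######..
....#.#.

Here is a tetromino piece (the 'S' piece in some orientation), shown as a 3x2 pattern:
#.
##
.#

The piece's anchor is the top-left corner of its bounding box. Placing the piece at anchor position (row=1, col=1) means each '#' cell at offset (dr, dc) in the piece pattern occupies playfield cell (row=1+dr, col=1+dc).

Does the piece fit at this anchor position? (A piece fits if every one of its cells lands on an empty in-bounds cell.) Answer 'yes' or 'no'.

Check each piece cell at anchor (1, 1):
  offset (0,0) -> (1,1): occupied ('#') -> FAIL
  offset (1,0) -> (2,1): empty -> OK
  offset (1,1) -> (2,2): empty -> OK
  offset (2,1) -> (3,2): empty -> OK
All cells valid: no

Answer: no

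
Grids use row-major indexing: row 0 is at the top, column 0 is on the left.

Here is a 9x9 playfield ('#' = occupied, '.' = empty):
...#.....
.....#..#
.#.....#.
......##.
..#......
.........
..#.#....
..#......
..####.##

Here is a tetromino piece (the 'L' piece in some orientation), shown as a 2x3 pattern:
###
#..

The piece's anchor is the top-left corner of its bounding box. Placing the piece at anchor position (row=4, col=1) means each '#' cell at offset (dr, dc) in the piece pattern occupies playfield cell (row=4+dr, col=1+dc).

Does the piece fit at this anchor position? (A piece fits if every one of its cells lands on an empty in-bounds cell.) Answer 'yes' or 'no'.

Check each piece cell at anchor (4, 1):
  offset (0,0) -> (4,1): empty -> OK
  offset (0,1) -> (4,2): occupied ('#') -> FAIL
  offset (0,2) -> (4,3): empty -> OK
  offset (1,0) -> (5,1): empty -> OK
All cells valid: no

Answer: no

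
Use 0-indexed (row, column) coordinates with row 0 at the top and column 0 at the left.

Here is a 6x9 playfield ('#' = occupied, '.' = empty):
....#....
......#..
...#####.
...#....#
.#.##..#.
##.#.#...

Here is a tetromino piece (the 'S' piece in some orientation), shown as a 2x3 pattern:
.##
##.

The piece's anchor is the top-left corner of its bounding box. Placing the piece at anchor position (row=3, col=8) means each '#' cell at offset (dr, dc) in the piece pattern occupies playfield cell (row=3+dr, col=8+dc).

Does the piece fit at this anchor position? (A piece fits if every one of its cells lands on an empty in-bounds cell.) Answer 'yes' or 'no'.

Answer: no

Derivation:
Check each piece cell at anchor (3, 8):
  offset (0,1) -> (3,9): out of bounds -> FAIL
  offset (0,2) -> (3,10): out of bounds -> FAIL
  offset (1,0) -> (4,8): empty -> OK
  offset (1,1) -> (4,9): out of bounds -> FAIL
All cells valid: no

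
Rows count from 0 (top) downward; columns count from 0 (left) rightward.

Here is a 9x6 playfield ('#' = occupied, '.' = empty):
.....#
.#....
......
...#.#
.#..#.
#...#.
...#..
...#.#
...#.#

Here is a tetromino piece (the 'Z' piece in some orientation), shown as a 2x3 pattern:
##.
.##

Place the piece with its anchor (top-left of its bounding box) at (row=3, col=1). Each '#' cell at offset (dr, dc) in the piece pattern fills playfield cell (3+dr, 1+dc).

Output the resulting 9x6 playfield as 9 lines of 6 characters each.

Answer: .....#
.#....
......
.###.#
.####.
#...#.
...#..
...#.#
...#.#

Derivation:
Fill (3+0,1+0) = (3,1)
Fill (3+0,1+1) = (3,2)
Fill (3+1,1+1) = (4,2)
Fill (3+1,1+2) = (4,3)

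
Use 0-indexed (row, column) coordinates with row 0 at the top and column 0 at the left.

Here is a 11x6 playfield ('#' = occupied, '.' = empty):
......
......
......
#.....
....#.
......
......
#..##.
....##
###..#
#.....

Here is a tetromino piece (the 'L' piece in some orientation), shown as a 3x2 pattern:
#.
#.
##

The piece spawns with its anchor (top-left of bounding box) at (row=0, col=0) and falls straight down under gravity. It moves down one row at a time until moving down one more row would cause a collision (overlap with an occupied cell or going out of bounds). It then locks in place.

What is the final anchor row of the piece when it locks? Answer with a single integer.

Spawn at (row=0, col=0). Try each row:
  row 0: fits
  row 1: blocked -> lock at row 0

Answer: 0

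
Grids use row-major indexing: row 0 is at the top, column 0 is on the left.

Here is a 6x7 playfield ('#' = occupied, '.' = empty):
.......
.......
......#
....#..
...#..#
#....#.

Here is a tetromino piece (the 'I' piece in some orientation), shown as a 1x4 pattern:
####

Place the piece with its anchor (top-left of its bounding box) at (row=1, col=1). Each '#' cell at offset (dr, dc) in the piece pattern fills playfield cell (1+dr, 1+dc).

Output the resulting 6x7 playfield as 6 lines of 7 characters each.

Answer: .......
.####..
......#
....#..
...#..#
#....#.

Derivation:
Fill (1+0,1+0) = (1,1)
Fill (1+0,1+1) = (1,2)
Fill (1+0,1+2) = (1,3)
Fill (1+0,1+3) = (1,4)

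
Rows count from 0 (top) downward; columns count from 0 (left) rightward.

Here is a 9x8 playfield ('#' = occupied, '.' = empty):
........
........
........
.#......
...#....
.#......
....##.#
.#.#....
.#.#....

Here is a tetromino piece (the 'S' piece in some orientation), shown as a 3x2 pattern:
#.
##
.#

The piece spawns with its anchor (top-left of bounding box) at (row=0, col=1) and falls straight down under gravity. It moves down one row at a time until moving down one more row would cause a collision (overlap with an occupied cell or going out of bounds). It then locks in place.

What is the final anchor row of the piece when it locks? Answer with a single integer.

Answer: 1

Derivation:
Spawn at (row=0, col=1). Try each row:
  row 0: fits
  row 1: fits
  row 2: blocked -> lock at row 1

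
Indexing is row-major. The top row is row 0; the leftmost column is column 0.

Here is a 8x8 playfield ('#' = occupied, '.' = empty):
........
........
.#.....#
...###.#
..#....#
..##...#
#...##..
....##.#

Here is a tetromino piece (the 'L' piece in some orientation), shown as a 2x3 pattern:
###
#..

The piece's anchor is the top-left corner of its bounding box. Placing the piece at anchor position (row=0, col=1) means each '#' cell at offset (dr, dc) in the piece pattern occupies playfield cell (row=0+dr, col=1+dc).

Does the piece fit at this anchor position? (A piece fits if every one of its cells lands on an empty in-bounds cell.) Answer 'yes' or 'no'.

Answer: yes

Derivation:
Check each piece cell at anchor (0, 1):
  offset (0,0) -> (0,1): empty -> OK
  offset (0,1) -> (0,2): empty -> OK
  offset (0,2) -> (0,3): empty -> OK
  offset (1,0) -> (1,1): empty -> OK
All cells valid: yes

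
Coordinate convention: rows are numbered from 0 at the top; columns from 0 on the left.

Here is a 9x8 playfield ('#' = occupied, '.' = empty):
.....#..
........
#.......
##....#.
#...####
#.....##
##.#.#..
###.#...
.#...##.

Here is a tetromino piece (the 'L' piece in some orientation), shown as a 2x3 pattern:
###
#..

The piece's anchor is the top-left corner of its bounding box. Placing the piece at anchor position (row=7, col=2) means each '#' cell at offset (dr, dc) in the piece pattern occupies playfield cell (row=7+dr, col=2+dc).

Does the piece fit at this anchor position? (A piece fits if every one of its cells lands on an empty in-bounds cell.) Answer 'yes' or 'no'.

Answer: no

Derivation:
Check each piece cell at anchor (7, 2):
  offset (0,0) -> (7,2): occupied ('#') -> FAIL
  offset (0,1) -> (7,3): empty -> OK
  offset (0,2) -> (7,4): occupied ('#') -> FAIL
  offset (1,0) -> (8,2): empty -> OK
All cells valid: no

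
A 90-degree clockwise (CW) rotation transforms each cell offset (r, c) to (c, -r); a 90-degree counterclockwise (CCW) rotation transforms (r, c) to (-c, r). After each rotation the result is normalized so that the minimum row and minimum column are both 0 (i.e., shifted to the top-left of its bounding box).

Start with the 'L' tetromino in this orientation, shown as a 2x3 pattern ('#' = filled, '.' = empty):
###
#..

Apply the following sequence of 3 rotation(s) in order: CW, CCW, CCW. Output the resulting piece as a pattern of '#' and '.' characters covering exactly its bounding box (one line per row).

Start:
###
#..
After rotation 1 (CW):
##
.#
.#
After rotation 2 (CCW):
###
#..
After rotation 3 (CCW):
#.
#.
##

Answer: #.
#.
##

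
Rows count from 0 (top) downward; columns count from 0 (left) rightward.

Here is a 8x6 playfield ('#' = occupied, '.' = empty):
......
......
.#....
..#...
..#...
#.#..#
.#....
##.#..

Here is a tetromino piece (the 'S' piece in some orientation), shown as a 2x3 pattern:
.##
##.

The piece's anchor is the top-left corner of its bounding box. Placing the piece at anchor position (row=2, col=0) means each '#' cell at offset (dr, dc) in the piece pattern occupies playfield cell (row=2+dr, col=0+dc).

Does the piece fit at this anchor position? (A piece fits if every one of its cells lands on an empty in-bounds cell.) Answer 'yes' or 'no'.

Check each piece cell at anchor (2, 0):
  offset (0,1) -> (2,1): occupied ('#') -> FAIL
  offset (0,2) -> (2,2): empty -> OK
  offset (1,0) -> (3,0): empty -> OK
  offset (1,1) -> (3,1): empty -> OK
All cells valid: no

Answer: no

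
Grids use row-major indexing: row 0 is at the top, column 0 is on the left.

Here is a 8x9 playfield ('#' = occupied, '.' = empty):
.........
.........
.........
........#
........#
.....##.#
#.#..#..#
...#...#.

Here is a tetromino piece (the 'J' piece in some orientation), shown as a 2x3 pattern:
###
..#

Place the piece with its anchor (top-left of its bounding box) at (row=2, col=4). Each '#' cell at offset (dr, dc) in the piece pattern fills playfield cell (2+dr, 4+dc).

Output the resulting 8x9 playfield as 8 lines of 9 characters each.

Fill (2+0,4+0) = (2,4)
Fill (2+0,4+1) = (2,5)
Fill (2+0,4+2) = (2,6)
Fill (2+1,4+2) = (3,6)

Answer: .........
.........
....###..
......#.#
........#
.....##.#
#.#..#..#
...#...#.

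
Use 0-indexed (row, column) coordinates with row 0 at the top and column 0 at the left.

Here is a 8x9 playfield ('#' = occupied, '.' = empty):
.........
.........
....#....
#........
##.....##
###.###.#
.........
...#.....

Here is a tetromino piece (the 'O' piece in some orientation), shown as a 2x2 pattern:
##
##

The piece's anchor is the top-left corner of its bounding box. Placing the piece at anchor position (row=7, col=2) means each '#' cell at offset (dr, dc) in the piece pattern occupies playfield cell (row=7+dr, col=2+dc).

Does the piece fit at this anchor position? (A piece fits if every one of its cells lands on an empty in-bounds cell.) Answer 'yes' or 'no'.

Check each piece cell at anchor (7, 2):
  offset (0,0) -> (7,2): empty -> OK
  offset (0,1) -> (7,3): occupied ('#') -> FAIL
  offset (1,0) -> (8,2): out of bounds -> FAIL
  offset (1,1) -> (8,3): out of bounds -> FAIL
All cells valid: no

Answer: no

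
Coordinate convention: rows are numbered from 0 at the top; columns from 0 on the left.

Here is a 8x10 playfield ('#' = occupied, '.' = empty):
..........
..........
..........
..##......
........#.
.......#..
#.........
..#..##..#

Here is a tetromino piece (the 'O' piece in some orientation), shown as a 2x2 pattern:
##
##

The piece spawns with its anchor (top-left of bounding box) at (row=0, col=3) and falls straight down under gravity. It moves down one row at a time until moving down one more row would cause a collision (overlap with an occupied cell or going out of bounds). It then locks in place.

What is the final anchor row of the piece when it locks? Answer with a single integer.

Spawn at (row=0, col=3). Try each row:
  row 0: fits
  row 1: fits
  row 2: blocked -> lock at row 1

Answer: 1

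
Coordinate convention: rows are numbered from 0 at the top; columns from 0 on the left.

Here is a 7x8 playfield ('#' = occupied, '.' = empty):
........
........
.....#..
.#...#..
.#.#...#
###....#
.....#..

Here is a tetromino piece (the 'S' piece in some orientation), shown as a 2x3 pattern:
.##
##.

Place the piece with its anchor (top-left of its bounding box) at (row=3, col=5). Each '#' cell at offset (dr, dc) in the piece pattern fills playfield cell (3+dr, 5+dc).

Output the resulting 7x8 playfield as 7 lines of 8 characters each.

Answer: ........
........
.....#..
.#...###
.#.#.###
###....#
.....#..

Derivation:
Fill (3+0,5+1) = (3,6)
Fill (3+0,5+2) = (3,7)
Fill (3+1,5+0) = (4,5)
Fill (3+1,5+1) = (4,6)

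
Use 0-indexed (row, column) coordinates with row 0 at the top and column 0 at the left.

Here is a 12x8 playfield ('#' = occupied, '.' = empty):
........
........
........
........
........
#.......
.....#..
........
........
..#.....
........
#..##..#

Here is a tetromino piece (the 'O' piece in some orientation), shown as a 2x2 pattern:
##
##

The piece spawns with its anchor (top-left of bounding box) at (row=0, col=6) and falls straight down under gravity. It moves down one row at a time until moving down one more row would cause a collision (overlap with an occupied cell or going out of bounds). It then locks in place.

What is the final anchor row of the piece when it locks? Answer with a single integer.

Spawn at (row=0, col=6). Try each row:
  row 0: fits
  row 1: fits
  row 2: fits
  row 3: fits
  row 4: fits
  row 5: fits
  row 6: fits
  row 7: fits
  row 8: fits
  row 9: fits
  row 10: blocked -> lock at row 9

Answer: 9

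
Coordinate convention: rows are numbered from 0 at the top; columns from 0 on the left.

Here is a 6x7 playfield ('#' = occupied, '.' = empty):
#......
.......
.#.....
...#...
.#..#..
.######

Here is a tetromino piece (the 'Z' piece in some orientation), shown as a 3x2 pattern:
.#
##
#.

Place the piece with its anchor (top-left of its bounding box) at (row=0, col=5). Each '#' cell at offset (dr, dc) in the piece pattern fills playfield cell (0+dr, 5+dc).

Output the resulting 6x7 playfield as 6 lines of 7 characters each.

Fill (0+0,5+1) = (0,6)
Fill (0+1,5+0) = (1,5)
Fill (0+1,5+1) = (1,6)
Fill (0+2,5+0) = (2,5)

Answer: #.....#
.....##
.#...#.
...#...
.#..#..
.######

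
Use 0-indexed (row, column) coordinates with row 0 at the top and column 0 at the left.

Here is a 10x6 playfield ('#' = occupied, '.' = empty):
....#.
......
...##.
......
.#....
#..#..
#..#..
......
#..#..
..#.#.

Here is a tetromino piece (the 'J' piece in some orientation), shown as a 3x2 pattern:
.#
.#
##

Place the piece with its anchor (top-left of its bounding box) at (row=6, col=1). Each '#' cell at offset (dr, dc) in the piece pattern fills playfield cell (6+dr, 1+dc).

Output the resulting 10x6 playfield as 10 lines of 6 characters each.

Answer: ....#.
......
...##.
......
.#....
#..#..
#.##..
..#...
####..
..#.#.

Derivation:
Fill (6+0,1+1) = (6,2)
Fill (6+1,1+1) = (7,2)
Fill (6+2,1+0) = (8,1)
Fill (6+2,1+1) = (8,2)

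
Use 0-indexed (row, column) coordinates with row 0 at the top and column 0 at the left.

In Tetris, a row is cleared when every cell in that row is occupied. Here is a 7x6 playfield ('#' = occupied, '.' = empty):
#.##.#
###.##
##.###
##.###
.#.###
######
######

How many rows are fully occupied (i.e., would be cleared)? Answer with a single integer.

Answer: 2

Derivation:
Check each row:
  row 0: 2 empty cells -> not full
  row 1: 1 empty cell -> not full
  row 2: 1 empty cell -> not full
  row 3: 1 empty cell -> not full
  row 4: 2 empty cells -> not full
  row 5: 0 empty cells -> FULL (clear)
  row 6: 0 empty cells -> FULL (clear)
Total rows cleared: 2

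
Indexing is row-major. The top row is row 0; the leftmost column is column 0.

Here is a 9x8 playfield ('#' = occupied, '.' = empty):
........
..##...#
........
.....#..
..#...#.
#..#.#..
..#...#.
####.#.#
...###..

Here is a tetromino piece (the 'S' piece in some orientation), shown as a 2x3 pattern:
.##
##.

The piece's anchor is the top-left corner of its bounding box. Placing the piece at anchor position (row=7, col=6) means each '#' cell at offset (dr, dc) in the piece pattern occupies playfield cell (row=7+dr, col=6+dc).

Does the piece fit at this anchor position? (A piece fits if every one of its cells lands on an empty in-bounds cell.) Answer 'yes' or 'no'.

Check each piece cell at anchor (7, 6):
  offset (0,1) -> (7,7): occupied ('#') -> FAIL
  offset (0,2) -> (7,8): out of bounds -> FAIL
  offset (1,0) -> (8,6): empty -> OK
  offset (1,1) -> (8,7): empty -> OK
All cells valid: no

Answer: no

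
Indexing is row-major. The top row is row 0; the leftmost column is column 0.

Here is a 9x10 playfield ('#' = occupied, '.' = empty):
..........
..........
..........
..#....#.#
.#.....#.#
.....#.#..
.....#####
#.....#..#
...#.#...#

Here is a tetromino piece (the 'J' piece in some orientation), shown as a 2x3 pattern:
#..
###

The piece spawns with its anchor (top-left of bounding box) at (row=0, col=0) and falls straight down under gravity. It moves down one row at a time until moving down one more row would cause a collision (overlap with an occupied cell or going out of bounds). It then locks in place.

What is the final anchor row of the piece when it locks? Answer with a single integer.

Spawn at (row=0, col=0). Try each row:
  row 0: fits
  row 1: fits
  row 2: blocked -> lock at row 1

Answer: 1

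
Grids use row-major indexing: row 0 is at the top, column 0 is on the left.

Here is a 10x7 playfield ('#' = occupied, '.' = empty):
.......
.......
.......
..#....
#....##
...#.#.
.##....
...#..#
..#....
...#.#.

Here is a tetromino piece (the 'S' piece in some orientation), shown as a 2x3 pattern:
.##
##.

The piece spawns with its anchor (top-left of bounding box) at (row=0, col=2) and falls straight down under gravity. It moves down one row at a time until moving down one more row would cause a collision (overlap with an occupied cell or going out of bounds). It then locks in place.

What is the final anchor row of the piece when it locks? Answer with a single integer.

Spawn at (row=0, col=2). Try each row:
  row 0: fits
  row 1: fits
  row 2: blocked -> lock at row 1

Answer: 1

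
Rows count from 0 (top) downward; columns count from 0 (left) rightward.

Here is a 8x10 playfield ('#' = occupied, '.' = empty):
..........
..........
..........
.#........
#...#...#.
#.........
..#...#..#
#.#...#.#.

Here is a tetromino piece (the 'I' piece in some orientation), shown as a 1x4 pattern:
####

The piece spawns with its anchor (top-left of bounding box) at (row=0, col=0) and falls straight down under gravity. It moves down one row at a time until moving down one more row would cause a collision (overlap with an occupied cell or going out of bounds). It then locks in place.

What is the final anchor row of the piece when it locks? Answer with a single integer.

Answer: 2

Derivation:
Spawn at (row=0, col=0). Try each row:
  row 0: fits
  row 1: fits
  row 2: fits
  row 3: blocked -> lock at row 2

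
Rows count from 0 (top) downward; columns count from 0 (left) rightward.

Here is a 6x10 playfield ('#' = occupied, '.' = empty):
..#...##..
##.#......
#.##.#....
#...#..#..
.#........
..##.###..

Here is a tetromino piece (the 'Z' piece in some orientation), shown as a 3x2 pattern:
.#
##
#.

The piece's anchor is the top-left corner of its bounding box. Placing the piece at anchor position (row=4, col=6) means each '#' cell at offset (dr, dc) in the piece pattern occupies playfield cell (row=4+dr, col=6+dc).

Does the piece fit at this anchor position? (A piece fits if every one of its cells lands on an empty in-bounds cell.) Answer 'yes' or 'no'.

Check each piece cell at anchor (4, 6):
  offset (0,1) -> (4,7): empty -> OK
  offset (1,0) -> (5,6): occupied ('#') -> FAIL
  offset (1,1) -> (5,7): occupied ('#') -> FAIL
  offset (2,0) -> (6,6): out of bounds -> FAIL
All cells valid: no

Answer: no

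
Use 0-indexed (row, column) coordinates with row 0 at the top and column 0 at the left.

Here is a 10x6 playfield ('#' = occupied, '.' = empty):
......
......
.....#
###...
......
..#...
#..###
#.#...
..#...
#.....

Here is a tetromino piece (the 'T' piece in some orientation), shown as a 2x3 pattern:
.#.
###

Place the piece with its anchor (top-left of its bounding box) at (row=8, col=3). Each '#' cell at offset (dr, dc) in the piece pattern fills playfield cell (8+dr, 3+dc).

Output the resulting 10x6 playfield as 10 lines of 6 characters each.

Answer: ......
......
.....#
###...
......
..#...
#..###
#.#...
..#.#.
#..###

Derivation:
Fill (8+0,3+1) = (8,4)
Fill (8+1,3+0) = (9,3)
Fill (8+1,3+1) = (9,4)
Fill (8+1,3+2) = (9,5)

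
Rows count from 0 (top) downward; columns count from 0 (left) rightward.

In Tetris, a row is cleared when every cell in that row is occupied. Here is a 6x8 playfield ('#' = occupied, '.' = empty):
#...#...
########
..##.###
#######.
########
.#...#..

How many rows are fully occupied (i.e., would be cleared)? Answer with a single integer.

Check each row:
  row 0: 6 empty cells -> not full
  row 1: 0 empty cells -> FULL (clear)
  row 2: 3 empty cells -> not full
  row 3: 1 empty cell -> not full
  row 4: 0 empty cells -> FULL (clear)
  row 5: 6 empty cells -> not full
Total rows cleared: 2

Answer: 2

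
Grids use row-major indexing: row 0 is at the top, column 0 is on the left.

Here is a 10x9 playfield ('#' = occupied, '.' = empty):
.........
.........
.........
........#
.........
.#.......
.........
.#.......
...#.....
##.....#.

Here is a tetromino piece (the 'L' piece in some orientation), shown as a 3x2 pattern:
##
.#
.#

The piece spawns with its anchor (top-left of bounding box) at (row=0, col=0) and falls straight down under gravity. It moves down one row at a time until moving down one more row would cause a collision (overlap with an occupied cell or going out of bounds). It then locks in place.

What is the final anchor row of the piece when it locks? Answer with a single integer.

Answer: 2

Derivation:
Spawn at (row=0, col=0). Try each row:
  row 0: fits
  row 1: fits
  row 2: fits
  row 3: blocked -> lock at row 2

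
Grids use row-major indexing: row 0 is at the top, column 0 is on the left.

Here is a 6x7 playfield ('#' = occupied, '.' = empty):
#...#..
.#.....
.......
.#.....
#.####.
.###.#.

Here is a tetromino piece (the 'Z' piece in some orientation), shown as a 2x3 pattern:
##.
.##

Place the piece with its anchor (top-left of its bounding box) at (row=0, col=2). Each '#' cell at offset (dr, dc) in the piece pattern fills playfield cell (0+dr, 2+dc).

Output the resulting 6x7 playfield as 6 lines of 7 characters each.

Fill (0+0,2+0) = (0,2)
Fill (0+0,2+1) = (0,3)
Fill (0+1,2+1) = (1,3)
Fill (0+1,2+2) = (1,4)

Answer: #.###..
.#.##..
.......
.#.....
#.####.
.###.#.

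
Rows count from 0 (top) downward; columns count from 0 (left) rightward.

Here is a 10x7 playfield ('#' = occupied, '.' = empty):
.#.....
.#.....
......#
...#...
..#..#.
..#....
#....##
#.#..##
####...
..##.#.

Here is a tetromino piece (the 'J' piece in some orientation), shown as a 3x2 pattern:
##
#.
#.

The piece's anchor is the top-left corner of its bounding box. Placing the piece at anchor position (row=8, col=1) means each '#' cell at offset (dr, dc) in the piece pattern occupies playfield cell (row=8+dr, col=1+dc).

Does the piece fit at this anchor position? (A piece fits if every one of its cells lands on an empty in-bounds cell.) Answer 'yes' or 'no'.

Check each piece cell at anchor (8, 1):
  offset (0,0) -> (8,1): occupied ('#') -> FAIL
  offset (0,1) -> (8,2): occupied ('#') -> FAIL
  offset (1,0) -> (9,1): empty -> OK
  offset (2,0) -> (10,1): out of bounds -> FAIL
All cells valid: no

Answer: no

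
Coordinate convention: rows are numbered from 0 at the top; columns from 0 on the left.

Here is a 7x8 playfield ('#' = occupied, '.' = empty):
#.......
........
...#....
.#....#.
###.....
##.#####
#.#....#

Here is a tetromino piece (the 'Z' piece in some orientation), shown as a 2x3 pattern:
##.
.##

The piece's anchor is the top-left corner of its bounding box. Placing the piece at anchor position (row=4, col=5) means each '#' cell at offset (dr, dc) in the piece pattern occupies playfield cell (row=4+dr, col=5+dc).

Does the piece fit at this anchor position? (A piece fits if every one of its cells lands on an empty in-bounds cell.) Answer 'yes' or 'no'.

Answer: no

Derivation:
Check each piece cell at anchor (4, 5):
  offset (0,0) -> (4,5): empty -> OK
  offset (0,1) -> (4,6): empty -> OK
  offset (1,1) -> (5,6): occupied ('#') -> FAIL
  offset (1,2) -> (5,7): occupied ('#') -> FAIL
All cells valid: no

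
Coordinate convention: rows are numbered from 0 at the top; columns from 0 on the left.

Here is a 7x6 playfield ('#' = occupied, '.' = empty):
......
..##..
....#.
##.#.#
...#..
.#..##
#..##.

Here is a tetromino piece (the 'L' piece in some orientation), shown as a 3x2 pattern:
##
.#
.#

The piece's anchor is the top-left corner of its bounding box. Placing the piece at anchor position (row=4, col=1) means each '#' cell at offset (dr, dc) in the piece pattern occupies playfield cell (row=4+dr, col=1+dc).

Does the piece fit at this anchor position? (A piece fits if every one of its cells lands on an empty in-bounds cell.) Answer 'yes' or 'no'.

Answer: yes

Derivation:
Check each piece cell at anchor (4, 1):
  offset (0,0) -> (4,1): empty -> OK
  offset (0,1) -> (4,2): empty -> OK
  offset (1,1) -> (5,2): empty -> OK
  offset (2,1) -> (6,2): empty -> OK
All cells valid: yes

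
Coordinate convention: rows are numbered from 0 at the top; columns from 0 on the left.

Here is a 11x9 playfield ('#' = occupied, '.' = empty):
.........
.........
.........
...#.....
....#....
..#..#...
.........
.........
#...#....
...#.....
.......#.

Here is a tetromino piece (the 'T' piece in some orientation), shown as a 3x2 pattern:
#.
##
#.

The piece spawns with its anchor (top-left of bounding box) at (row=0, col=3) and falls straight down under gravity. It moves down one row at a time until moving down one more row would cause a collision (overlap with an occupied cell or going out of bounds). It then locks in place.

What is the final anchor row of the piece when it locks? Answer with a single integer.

Answer: 0

Derivation:
Spawn at (row=0, col=3). Try each row:
  row 0: fits
  row 1: blocked -> lock at row 0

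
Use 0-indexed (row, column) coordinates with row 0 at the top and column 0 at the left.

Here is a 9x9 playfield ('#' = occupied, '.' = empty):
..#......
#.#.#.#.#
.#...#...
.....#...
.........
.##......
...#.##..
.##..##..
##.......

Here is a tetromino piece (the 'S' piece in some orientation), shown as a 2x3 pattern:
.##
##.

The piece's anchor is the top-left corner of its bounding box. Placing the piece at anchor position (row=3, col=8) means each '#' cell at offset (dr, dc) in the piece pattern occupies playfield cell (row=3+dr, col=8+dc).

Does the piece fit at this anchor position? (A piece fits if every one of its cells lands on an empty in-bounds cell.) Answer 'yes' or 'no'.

Check each piece cell at anchor (3, 8):
  offset (0,1) -> (3,9): out of bounds -> FAIL
  offset (0,2) -> (3,10): out of bounds -> FAIL
  offset (1,0) -> (4,8): empty -> OK
  offset (1,1) -> (4,9): out of bounds -> FAIL
All cells valid: no

Answer: no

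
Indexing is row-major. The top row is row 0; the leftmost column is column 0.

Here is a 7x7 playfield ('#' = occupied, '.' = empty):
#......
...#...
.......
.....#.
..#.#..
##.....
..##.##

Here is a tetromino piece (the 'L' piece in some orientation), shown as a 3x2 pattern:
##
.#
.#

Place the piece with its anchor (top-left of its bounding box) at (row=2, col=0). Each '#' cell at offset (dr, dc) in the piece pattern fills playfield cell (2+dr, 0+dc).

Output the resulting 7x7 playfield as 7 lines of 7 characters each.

Answer: #......
...#...
##.....
.#...#.
.##.#..
##.....
..##.##

Derivation:
Fill (2+0,0+0) = (2,0)
Fill (2+0,0+1) = (2,1)
Fill (2+1,0+1) = (3,1)
Fill (2+2,0+1) = (4,1)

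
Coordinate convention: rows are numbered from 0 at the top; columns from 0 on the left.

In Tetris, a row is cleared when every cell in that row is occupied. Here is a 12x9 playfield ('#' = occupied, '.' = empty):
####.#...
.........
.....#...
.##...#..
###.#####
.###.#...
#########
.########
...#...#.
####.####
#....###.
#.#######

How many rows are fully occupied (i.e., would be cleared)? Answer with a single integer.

Answer: 1

Derivation:
Check each row:
  row 0: 4 empty cells -> not full
  row 1: 9 empty cells -> not full
  row 2: 8 empty cells -> not full
  row 3: 6 empty cells -> not full
  row 4: 1 empty cell -> not full
  row 5: 5 empty cells -> not full
  row 6: 0 empty cells -> FULL (clear)
  row 7: 1 empty cell -> not full
  row 8: 7 empty cells -> not full
  row 9: 1 empty cell -> not full
  row 10: 5 empty cells -> not full
  row 11: 1 empty cell -> not full
Total rows cleared: 1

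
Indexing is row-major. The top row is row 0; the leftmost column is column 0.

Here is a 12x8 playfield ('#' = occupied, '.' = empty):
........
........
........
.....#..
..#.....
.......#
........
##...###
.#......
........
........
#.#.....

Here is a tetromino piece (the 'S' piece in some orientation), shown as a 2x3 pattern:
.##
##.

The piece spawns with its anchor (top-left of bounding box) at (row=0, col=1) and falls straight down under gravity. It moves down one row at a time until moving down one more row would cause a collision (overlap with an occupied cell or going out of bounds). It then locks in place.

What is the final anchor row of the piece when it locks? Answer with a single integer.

Spawn at (row=0, col=1). Try each row:
  row 0: fits
  row 1: fits
  row 2: fits
  row 3: blocked -> lock at row 2

Answer: 2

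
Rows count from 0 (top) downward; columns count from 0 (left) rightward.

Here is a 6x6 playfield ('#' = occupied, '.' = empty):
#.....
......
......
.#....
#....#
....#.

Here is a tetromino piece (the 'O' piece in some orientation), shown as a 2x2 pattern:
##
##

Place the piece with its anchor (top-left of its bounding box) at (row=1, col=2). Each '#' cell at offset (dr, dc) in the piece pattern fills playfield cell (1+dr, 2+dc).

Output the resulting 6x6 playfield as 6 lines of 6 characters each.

Fill (1+0,2+0) = (1,2)
Fill (1+0,2+1) = (1,3)
Fill (1+1,2+0) = (2,2)
Fill (1+1,2+1) = (2,3)

Answer: #.....
..##..
..##..
.#....
#....#
....#.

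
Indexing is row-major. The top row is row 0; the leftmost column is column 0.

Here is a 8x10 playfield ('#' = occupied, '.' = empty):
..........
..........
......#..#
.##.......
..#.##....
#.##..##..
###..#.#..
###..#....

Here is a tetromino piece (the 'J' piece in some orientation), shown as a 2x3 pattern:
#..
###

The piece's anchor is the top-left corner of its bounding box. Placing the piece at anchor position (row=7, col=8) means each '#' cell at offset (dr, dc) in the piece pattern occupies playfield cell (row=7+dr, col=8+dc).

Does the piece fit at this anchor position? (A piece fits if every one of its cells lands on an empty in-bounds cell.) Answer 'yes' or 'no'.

Answer: no

Derivation:
Check each piece cell at anchor (7, 8):
  offset (0,0) -> (7,8): empty -> OK
  offset (1,0) -> (8,8): out of bounds -> FAIL
  offset (1,1) -> (8,9): out of bounds -> FAIL
  offset (1,2) -> (8,10): out of bounds -> FAIL
All cells valid: no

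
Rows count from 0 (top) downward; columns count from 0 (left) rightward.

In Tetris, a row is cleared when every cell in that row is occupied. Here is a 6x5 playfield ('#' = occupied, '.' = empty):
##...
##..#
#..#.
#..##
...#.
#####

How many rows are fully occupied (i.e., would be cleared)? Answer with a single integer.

Check each row:
  row 0: 3 empty cells -> not full
  row 1: 2 empty cells -> not full
  row 2: 3 empty cells -> not full
  row 3: 2 empty cells -> not full
  row 4: 4 empty cells -> not full
  row 5: 0 empty cells -> FULL (clear)
Total rows cleared: 1

Answer: 1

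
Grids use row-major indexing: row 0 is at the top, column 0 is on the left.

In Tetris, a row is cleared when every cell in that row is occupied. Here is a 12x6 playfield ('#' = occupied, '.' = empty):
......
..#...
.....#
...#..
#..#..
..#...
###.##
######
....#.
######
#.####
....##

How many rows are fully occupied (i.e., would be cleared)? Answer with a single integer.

Answer: 2

Derivation:
Check each row:
  row 0: 6 empty cells -> not full
  row 1: 5 empty cells -> not full
  row 2: 5 empty cells -> not full
  row 3: 5 empty cells -> not full
  row 4: 4 empty cells -> not full
  row 5: 5 empty cells -> not full
  row 6: 1 empty cell -> not full
  row 7: 0 empty cells -> FULL (clear)
  row 8: 5 empty cells -> not full
  row 9: 0 empty cells -> FULL (clear)
  row 10: 1 empty cell -> not full
  row 11: 4 empty cells -> not full
Total rows cleared: 2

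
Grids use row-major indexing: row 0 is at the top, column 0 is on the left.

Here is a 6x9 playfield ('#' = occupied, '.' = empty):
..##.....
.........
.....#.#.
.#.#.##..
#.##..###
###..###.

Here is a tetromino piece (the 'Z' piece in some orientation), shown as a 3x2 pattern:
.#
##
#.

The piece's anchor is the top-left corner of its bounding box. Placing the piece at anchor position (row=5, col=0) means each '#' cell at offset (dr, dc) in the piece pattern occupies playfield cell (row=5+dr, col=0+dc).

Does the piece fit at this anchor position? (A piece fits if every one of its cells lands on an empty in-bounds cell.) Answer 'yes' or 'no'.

Check each piece cell at anchor (5, 0):
  offset (0,1) -> (5,1): occupied ('#') -> FAIL
  offset (1,0) -> (6,0): out of bounds -> FAIL
  offset (1,1) -> (6,1): out of bounds -> FAIL
  offset (2,0) -> (7,0): out of bounds -> FAIL
All cells valid: no

Answer: no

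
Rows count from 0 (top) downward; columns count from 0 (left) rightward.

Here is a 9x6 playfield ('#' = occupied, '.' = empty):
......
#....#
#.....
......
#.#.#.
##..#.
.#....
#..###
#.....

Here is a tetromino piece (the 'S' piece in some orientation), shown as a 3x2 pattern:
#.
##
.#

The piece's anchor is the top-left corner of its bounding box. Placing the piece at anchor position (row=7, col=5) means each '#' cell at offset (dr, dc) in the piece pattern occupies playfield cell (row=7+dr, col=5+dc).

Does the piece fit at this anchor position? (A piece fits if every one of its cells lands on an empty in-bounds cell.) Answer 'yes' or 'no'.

Answer: no

Derivation:
Check each piece cell at anchor (7, 5):
  offset (0,0) -> (7,5): occupied ('#') -> FAIL
  offset (1,0) -> (8,5): empty -> OK
  offset (1,1) -> (8,6): out of bounds -> FAIL
  offset (2,1) -> (9,6): out of bounds -> FAIL
All cells valid: no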